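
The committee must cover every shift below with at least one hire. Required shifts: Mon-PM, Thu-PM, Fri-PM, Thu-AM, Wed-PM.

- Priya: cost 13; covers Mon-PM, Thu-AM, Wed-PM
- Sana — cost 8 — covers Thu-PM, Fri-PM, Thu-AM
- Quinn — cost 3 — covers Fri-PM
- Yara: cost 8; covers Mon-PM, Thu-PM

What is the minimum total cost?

21

This is an integer covering problem.
Choose Priya and Sana: together they cover Mon-PM, Thu-PM, Fri-PM, Thu-AM, Wed-PM — every shift.
Total cost: 13 + 8 = 21.
No cover costs less than 21.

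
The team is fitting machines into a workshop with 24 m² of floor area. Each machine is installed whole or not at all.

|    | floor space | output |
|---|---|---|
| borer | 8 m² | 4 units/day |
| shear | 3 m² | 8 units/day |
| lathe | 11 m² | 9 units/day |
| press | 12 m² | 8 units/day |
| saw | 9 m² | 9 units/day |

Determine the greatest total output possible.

Allowing fractional choices, the relaxed optimum would be about 26.7, but machines are indivisible.
borer + shear + saw: floor space 8 + 3 + 9 = 20 ≤ 24, output 4 + 8 + 9 = 21.
shear + press + saw: floor space 3 + 12 + 9 = 24 ≤ 24, output 8 + 8 + 9 = 25.
shear + lathe + saw: floor space 3 + 11 + 9 = 23 ≤ 24, output 8 + 9 + 9 = 26.
Best is shear, lathe, and saw with total output 26.

26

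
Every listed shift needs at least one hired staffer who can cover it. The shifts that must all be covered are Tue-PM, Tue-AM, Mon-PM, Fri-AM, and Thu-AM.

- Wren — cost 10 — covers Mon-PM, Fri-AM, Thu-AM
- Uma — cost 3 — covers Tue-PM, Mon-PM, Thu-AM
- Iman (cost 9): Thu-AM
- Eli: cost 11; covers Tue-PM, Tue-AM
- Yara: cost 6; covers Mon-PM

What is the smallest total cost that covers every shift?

The greedy cost-per-new-shift heuristic would pick Uma, Wren, and Eli for 24, but a cheaper cover exists.
Choose Wren and Eli: together they cover Tue-PM, Tue-AM, Mon-PM, Fri-AM, Thu-AM — every shift.
Total cost: 10 + 11 = 21.
No cover costs less than 21.

21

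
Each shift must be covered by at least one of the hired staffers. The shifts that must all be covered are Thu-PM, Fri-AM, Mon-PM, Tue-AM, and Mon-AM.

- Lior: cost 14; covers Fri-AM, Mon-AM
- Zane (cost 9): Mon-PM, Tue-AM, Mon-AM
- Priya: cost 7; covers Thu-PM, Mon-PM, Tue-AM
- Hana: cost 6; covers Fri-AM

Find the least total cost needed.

The greedy cost-per-new-shift heuristic would pick Priya, Hana, and Zane for 22, but a cheaper cover exists.
Choose Lior and Priya: together they cover Thu-PM, Fri-AM, Mon-PM, Tue-AM, Mon-AM — every shift.
Total cost: 14 + 7 = 21.
No cover costs less than 21.

21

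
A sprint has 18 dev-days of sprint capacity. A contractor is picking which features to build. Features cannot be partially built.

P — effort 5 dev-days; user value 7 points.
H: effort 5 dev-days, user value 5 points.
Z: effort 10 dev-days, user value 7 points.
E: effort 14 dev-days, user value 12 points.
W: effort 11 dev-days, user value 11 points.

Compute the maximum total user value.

18

P + W: effort 5 + 11 = 16 ≤ 18, user value 7 + 11 = 18.
H + W: effort 5 + 11 = 16 ≤ 18, user value 5 + 11 = 16.
P + Z: effort 5 + 10 = 15 ≤ 18, user value 7 + 7 = 14.
Best is P and W with total user value 18.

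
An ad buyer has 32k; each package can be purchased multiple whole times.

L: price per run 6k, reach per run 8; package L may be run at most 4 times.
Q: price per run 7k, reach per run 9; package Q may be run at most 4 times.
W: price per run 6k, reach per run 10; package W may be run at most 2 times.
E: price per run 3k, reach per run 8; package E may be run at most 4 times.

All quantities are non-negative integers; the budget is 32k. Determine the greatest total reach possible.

2×Q, 1×W, and 4×E: price 32 ≤ 32, reach 2·9 + 1·10 + 4·8 = 60.
1×Q, 2×W, and 4×E: price 31 ≤ 32, reach 1·9 + 2·10 + 4·8 = 61.
Best is 61.

61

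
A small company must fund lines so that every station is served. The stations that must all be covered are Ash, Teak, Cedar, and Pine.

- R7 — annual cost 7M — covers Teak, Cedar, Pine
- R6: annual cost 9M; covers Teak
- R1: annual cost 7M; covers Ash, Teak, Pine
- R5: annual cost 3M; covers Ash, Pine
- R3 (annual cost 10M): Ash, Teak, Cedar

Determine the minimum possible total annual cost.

10

Choose R7 and R5: together they cover Ash, Teak, Cedar, Pine — every station.
Total annual cost: 7 + 3 = 10.
No cover costs less than 10.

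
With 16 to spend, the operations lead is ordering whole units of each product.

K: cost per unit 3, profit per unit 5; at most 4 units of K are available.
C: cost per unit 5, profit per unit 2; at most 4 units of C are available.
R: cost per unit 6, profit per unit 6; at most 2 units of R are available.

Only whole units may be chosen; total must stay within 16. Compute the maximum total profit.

K has the best ratio (5/3); taking only K gives at most 4×5 = 20 (stopped by the supply cap of 4).
Mixing does better — 3×K and 1×R: cost 15 ≤ 16, profit 3·5 + 1·6 = 21.

21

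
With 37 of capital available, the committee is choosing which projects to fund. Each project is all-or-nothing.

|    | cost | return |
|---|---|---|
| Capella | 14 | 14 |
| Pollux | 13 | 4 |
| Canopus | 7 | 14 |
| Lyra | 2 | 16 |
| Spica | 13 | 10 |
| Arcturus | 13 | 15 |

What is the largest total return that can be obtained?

Allowing fractional choices, the relaxed optimum would be about 59.8, but projects are indivisible.
Capella + Canopus + Lyra + Spica: cost 14 + 7 + 2 + 13 = 36 ≤ 37, return 14 + 14 + 16 + 10 = 54.
Canopus + Lyra + Spica + Arcturus: cost 7 + 2 + 13 + 13 = 35 ≤ 37, return 14 + 16 + 10 + 15 = 55.
Capella + Canopus + Lyra + Arcturus: cost 14 + 7 + 2 + 13 = 36 ≤ 37, return 14 + 14 + 16 + 15 = 59.
Best is Capella, Canopus, Lyra, and Arcturus with total return 59.

59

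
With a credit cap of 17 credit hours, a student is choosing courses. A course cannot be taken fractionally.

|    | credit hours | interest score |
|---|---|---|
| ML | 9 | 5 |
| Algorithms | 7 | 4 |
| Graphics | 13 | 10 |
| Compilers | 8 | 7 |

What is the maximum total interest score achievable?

12

Allowing fractional choices, the relaxed optimum would be about 13.9, but courses are indivisible.
Graphics: credit hours 13 ≤ 17, interest score 10.
Algorithms + Compilers: credit hours 7 + 8 = 15 ≤ 17, interest score 4 + 7 = 11.
ML + Compilers: credit hours 9 + 8 = 17 ≤ 17, interest score 5 + 7 = 12.
Best is ML and Compilers with total interest score 12.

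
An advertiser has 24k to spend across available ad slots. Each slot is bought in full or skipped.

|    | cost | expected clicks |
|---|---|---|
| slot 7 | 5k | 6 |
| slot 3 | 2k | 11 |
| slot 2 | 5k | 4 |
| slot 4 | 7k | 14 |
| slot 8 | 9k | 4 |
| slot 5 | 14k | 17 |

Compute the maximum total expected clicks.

slot 3 + slot 4 + slot 5: cost 2 + 7 + 14 = 23 ≤ 24, expected clicks 11 + 14 + 17 = 42.
slot 7 + slot 3 + slot 2 + slot 4: cost 5 + 2 + 5 + 7 = 19 ≤ 24, expected clicks 6 + 11 + 4 + 14 = 35.
Best is slot 3, slot 4, and slot 5 with total expected clicks 42.

42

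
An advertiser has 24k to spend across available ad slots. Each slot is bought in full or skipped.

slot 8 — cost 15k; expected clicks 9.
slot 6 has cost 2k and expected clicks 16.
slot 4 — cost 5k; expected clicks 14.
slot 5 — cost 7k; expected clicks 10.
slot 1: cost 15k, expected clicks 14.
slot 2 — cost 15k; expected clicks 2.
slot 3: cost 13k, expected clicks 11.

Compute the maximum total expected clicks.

44

This is an integer program with binary decision variables.
Allowing fractional choices, the relaxed optimum would be about 49.3, but ad slots are indivisible.
slot 6 + slot 4 + slot 5: cost 2 + 5 + 7 = 14 ≤ 24, expected clicks 16 + 14 + 10 = 40.
slot 6 + slot 4 + slot 3: cost 2 + 5 + 13 = 20 ≤ 24, expected clicks 16 + 14 + 11 = 41.
slot 6 + slot 4 + slot 1: cost 2 + 5 + 15 = 22 ≤ 24, expected clicks 16 + 14 + 14 = 44.
Best is slot 6, slot 4, and slot 1 with total expected clicks 44.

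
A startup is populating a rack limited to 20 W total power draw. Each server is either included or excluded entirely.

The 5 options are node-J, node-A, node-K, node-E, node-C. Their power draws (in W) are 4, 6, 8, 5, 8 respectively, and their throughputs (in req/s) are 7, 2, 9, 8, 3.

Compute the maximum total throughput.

Allowing fractional choices, the relaxed optimum would be about 25.1, but servers are indivisible.
node-J + node-K + node-E: power draw 4 + 8 + 5 = 17 ≤ 20, throughput 7 + 9 + 8 = 24.
node-A + node-K + node-E: power draw 6 + 8 + 5 = 19 ≤ 20, throughput 2 + 9 + 8 = 19.
Best is node-J, node-K, and node-E with total throughput 24.

24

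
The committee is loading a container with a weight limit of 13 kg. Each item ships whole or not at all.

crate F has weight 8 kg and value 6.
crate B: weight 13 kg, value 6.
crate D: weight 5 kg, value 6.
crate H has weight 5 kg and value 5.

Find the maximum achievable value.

crate F + crate D: weight 8 + 5 = 13 ≤ 13, value 6 + 6 = 12.
crate F + crate H: weight 8 + 5 = 13 ≤ 13, value 6 + 5 = 11.
crate D + crate H: weight 5 + 5 = 10 ≤ 13, value 6 + 5 = 11.
Best is crate F and crate D with total value 12.

12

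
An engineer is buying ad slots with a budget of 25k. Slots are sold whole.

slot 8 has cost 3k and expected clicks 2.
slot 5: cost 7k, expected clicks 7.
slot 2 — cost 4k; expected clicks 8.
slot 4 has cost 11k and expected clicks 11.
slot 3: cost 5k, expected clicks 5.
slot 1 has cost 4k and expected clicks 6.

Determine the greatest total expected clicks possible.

30

Treat it as a binary knapsack problem.
Take slot 2, slot 4, slot 3, and slot 1: cost 4 + 11 + 5 + 4 = 24 ≤ 25, expected clicks 8 + 11 + 5 + 6 = 30.
No other feasible combination does better.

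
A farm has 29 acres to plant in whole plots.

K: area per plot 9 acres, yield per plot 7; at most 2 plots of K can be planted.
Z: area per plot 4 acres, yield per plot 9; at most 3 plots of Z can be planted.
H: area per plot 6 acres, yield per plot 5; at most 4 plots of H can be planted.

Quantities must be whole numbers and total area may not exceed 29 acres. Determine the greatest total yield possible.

1×K, 3×Z, and 1×H: area 27 ≤ 29, yield 1·7 + 3·9 + 1·5 = 39.
3×Z and 2×H: area 24 ≤ 29, yield 3·9 + 2·5 = 37.
Best is 39.

39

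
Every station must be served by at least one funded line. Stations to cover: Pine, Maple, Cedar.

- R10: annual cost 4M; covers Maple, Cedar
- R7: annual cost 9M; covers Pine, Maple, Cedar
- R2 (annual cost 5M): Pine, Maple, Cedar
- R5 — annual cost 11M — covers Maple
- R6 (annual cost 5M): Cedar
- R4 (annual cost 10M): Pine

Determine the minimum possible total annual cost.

5

This is a weighted set-cover instance.
R2 alone covers Pine, Maple, Cedar — every station.
Total annual cost: 5.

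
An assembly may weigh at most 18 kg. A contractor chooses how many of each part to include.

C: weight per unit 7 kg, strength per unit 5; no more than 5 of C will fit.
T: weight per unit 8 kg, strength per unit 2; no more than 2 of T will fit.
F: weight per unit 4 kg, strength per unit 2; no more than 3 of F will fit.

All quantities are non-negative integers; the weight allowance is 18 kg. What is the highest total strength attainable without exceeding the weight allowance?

2×C and 1×F: weight 18 ≤ 18, strength 2·5 + 1·2 = 12.
2×C: weight 14 ≤ 18, strength 2·5 = 10.
Best is 12.

12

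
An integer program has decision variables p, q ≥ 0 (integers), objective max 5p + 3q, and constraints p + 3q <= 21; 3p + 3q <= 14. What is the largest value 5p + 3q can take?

The continuous relaxation peaks at (4.67, 0) with value 23.33; rounding to a feasible lattice point costs some objective.
(p,q)=(4,0): 1·4+3·0=4≤21, 3·4+3·0=12≤14, objective 20.
(p,q)=(3,1): 1·3+3·1=6≤21, 3·3+3·1=12≤14, objective 18.
(p,q)=(3,0): 1·3+3·0=3≤21, 3·3+3·0=9≤14, objective 15.
The best lattice point is (4,0), giving 20.

20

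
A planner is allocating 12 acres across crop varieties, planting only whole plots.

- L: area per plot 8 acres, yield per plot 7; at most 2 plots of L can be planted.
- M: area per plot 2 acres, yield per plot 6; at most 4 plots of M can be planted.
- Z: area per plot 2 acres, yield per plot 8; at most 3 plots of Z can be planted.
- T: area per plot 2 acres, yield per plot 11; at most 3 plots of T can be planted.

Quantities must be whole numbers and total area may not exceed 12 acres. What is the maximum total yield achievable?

57

Take 3×Z and 3×T: area 12 ≤ 12, yield 3·8 + 3·11 = 57.
T has the best ratio (11/2) and is taken to its limit of 3; remaining capacity is filled optimally with the others.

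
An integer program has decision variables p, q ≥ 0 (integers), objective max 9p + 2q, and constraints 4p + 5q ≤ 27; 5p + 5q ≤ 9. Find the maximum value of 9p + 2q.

(p,q)=(1,0): 4·1+5·0=4≤27, 5·1+5·0=5≤9, objective 9.
(p,q)=(0,1): 4·0+5·1=5≤27, 5·0+5·1=5≤9, objective 2.
(p,q)=(0,0): 4·0+5·0=0≤27, 5·0+5·0=0≤9, objective 0.
No feasible integer point exceeds 9.

9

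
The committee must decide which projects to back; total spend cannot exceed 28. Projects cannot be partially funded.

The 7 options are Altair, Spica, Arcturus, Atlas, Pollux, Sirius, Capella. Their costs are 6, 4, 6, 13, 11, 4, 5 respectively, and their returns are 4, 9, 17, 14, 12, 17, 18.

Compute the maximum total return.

66

Allowing fractional choices, the relaxed optimum would be about 70.8, but projects are indivisible.
Arcturus + Pollux + Sirius + Capella: cost 6 + 11 + 4 + 5 = 26 ≤ 28, return 17 + 12 + 17 + 18 = 64.
Altair + Spica + Arcturus + Sirius + Capella: cost 6 + 4 + 6 + 4 + 5 = 25 ≤ 28, return 4 + 9 + 17 + 17 + 18 = 65.
Arcturus + Atlas + Sirius + Capella: cost 6 + 13 + 4 + 5 = 28 ≤ 28, return 17 + 14 + 17 + 18 = 66.
Best is Arcturus, Atlas, Sirius, and Capella with total return 66.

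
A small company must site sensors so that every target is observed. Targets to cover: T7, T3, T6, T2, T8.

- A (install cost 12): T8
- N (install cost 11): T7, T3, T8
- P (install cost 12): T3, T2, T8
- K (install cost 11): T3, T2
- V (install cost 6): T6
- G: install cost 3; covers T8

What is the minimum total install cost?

28

This is an integer covering problem.
The greedy cost-per-new-target heuristic would pick G, N, V, and K for 31, but a cheaper cover exists.
Choose N, K, and V: together they cover T7, T3, T6, T2, T8 — every target.
Total install cost: 11 + 11 + 6 = 28.
No cover costs less than 28.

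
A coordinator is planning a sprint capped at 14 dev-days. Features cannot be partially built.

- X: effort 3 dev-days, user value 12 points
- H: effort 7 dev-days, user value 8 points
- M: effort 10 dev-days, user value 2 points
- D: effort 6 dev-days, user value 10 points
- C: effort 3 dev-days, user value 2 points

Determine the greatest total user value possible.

24

X + D: effort 3 + 6 = 9 ≤ 14, user value 12 + 10 = 22.
X + H + C: effort 3 + 7 + 3 = 13 ≤ 14, user value 12 + 8 + 2 = 22.
X + D + C: effort 3 + 6 + 3 = 12 ≤ 14, user value 12 + 10 + 2 = 24.
Best is X, D, and C with total user value 24.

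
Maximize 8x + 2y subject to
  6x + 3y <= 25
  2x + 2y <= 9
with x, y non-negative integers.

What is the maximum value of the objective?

Relaxing integrality, the LP optimum is 33.33 at (x,y) = (4.17, 0), which is not an integer point.
(x,y)=(4,0): 6·4+3·0=24≤25, 2·4+2·0=8≤9, objective 32.
(x,y)=(3,1): 6·3+3·1=21≤25, 2·3+2·1=8≤9, objective 26.
(x,y)=(3,0): 6·3+3·0=18≤25, 2·3+2·0=6≤9, objective 24.
Maximum is 32 at (x,y)=(4,0).

32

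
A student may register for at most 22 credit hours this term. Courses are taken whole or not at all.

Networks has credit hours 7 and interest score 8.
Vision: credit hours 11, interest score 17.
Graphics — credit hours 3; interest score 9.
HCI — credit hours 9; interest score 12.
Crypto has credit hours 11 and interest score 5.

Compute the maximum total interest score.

This is an integer program with binary decision variables.
Allowing fractional choices, the relaxed optimum would be about 36.7, but courses are indivisible.
Networks + Graphics + HCI: credit hours 7 + 3 + 9 = 19 ≤ 22, interest score 8 + 9 + 12 = 29.
Networks + Vision + Graphics: credit hours 7 + 11 + 3 = 21 ≤ 22, interest score 8 + 17 + 9 = 34.
Best is Networks, Vision, and Graphics with total interest score 34.

34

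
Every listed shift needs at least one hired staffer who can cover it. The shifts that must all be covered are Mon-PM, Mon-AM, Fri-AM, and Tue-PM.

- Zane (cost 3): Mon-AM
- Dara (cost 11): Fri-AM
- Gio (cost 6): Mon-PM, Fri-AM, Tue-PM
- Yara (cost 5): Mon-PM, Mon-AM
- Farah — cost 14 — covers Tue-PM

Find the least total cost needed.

9

Choose Zane and Gio: together they cover Mon-PM, Mon-AM, Fri-AM, Tue-PM — every shift.
Total cost: 3 + 6 = 9.
No cover costs less than 9.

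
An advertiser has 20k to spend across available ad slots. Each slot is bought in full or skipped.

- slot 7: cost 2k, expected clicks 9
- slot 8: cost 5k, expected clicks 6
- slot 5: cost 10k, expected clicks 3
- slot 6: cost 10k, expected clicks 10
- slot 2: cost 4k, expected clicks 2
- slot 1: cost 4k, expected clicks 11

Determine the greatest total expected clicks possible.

32

Allowing fractional choices, the relaxed optimum would be about 35.0, but ad slots are indivisible.
slot 7 + slot 8 + slot 2 + slot 1: cost 2 + 5 + 4 + 4 = 15 ≤ 20, expected clicks 9 + 6 + 2 + 11 = 28.
slot 7 + slot 6 + slot 1: cost 2 + 10 + 4 = 16 ≤ 20, expected clicks 9 + 10 + 11 = 30.
slot 7 + slot 6 + slot 2 + slot 1: cost 2 + 10 + 4 + 4 = 20 ≤ 20, expected clicks 9 + 10 + 2 + 11 = 32.
Best is slot 7, slot 6, slot 2, and slot 1 with total expected clicks 32.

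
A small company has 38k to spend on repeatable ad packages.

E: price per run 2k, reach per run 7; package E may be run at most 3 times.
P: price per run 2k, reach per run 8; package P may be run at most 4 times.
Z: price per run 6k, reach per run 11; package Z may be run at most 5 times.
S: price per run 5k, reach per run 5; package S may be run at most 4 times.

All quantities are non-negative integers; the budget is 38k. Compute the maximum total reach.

P has the best ratio (8/2); taking only P gives at most 4×8 = 32 (stopped by the supply cap of 4).
Mixing does better — 3×E, 4×P, and 4×Z: price 38 ≤ 38, reach 3·7 + 4·8 + 4·11 = 97.

97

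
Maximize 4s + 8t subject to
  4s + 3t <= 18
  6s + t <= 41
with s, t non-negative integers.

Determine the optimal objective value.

48

(s,t)=(0,6): 4·0+3·6=18≤18, 6·0+1·6=6≤41, objective 48.
(s,t)=(0,5): 4·0+3·5=15≤18, 6·0+1·5=5≤41, objective 40.
The best lattice point is (0,6), giving 48.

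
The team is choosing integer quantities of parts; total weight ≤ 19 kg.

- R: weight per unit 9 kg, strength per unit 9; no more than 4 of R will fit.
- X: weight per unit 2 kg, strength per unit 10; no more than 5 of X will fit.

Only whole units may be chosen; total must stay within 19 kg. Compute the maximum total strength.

5×X: weight 10 ≤ 19, strength 5·10 = 50.
1×R and 5×X: weight 19 ≤ 19, strength 1·9 + 5·10 = 59.
Best is 59.

59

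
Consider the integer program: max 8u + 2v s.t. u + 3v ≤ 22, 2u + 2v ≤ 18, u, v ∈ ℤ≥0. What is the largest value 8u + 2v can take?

72

(u,v)=(9,0): 1·9+3·0=9≤22, 2·9+2·0=18≤18, objective 72.
(u,v)=(8,1): 1·8+3·1=11≤22, 2·8+2·1=18≤18, objective 66.
Maximum is 72 at (u,v)=(9,0).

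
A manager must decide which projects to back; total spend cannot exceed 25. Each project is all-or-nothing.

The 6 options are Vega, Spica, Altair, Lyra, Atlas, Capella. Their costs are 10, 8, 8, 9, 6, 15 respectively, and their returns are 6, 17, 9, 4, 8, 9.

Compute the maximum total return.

Allowing fractional choices, the relaxed optimum would be about 35.8, but projects are indivisible.
Spica + Altair + Atlas: cost 8 + 8 + 6 = 22 ≤ 25, return 17 + 9 + 8 = 34.
Vega + Spica + Atlas: cost 10 + 8 + 6 = 24 ≤ 25, return 6 + 17 + 8 = 31.
Spica + Altair + Lyra: cost 8 + 8 + 9 = 25 ≤ 25, return 17 + 9 + 4 = 30.
Best is Spica, Altair, and Atlas with total return 34.

34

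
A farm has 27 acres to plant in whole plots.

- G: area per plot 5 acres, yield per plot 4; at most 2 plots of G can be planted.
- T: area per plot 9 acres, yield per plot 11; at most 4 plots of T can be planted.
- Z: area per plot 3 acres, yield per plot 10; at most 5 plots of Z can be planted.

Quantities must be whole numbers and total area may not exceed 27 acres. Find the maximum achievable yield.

2×G and 5×Z: area 25 ≤ 27, yield 2·4 + 5·10 = 58.
1×T and 5×Z: area 24 ≤ 27, yield 1·11 + 5·10 = 61.
Best is 61.

61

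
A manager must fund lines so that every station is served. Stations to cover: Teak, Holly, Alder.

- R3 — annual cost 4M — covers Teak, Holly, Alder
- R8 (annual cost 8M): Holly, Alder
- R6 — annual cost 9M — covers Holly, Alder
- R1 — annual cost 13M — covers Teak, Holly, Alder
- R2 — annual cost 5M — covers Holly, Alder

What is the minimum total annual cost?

R3 alone covers Teak, Holly, Alder — every station.
Total annual cost: 4.
No cover costs less than 4.

4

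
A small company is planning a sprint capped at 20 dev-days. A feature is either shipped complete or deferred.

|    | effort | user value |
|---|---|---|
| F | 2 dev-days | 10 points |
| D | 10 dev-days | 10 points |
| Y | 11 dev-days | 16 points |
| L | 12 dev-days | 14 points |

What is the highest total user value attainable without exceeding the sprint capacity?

This is a 0-1 knapsack instance.
Take F and Y: effort 2 + 11 = 13 ≤ 20, user value 10 + 16 = 26.
No other feasible combination does better.

26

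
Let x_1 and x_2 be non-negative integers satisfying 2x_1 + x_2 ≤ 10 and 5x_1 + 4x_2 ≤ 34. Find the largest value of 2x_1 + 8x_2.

The continuous relaxation peaks at (0, 8.5) with value 68.00; rounding to a feasible lattice point costs some objective.
(x_1,x_2)=(0,8): 2·0+1·8=8≤10, 5·0+4·8=32≤34, objective 64.
(x_1,x_2)=(1,7): 2·1+1·7=9≤10, 5·1+4·7=33≤34, objective 58.
(x_1,x_2)=(0,7): 2·0+1·7=7≤10, 5·0+4·7=28≤34, objective 56.
No feasible integer point exceeds 64.

64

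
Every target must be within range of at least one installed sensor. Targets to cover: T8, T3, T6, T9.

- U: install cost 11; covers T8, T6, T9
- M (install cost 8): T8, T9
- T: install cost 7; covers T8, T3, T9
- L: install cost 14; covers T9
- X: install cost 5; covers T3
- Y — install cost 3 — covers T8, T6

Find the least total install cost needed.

Choose T and Y: together they cover T8, T3, T6, T9 — every target.
Total install cost: 7 + 3 = 10.
No cover costs less than 10.

10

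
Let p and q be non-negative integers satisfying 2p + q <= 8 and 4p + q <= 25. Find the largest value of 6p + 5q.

(p,q)=(0,8): 2·0+1·8=8≤8, 4·0+1·8=8≤25, objective 40.
(p,q)=(0,7): 2·0+1·7=7≤8, 4·0+1·7=7≤25, objective 35.
Maximum is 40 at (p,q)=(0,8).

40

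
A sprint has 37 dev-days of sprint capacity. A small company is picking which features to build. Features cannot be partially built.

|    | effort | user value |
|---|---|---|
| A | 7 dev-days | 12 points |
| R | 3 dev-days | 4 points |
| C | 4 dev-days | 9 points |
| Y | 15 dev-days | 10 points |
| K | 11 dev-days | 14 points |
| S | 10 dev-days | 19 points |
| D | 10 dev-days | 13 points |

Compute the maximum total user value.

58

Allowing fractional choices, the relaxed optimum would be about 60.8, but features are indivisible.
A + R + C + K + S: effort 7 + 3 + 4 + 11 + 10 = 35 ≤ 37, user value 12 + 4 + 9 + 14 + 19 = 58.
C + K + S + D: effort 4 + 11 + 10 + 10 = 35 ≤ 37, user value 9 + 14 + 19 + 13 = 55.
A + R + C + S + D: effort 7 + 3 + 4 + 10 + 10 = 34 ≤ 37, user value 12 + 4 + 9 + 19 + 13 = 57.
Best is A, R, C, K, and S with total user value 58.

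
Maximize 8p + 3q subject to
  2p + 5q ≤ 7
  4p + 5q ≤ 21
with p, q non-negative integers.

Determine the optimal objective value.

24

Relaxing integrality, the LP optimum is 28.00 at (p,q) = (3.5, 0), which is not an integer point.
(p,q)=(3,0): 2·3+5·0=6≤7, 4·3+5·0=12≤21, objective 24.
(p,q)=(2,0): 2·2+5·0=4≤7, 4·2+5·0=8≤21, objective 16.
The best lattice point is (3,0), giving 24.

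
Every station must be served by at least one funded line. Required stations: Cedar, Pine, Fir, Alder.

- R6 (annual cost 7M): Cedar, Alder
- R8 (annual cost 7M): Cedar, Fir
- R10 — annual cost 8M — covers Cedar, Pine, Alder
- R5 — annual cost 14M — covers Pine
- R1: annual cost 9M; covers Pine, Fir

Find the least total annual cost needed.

Choose R8 and R10: together they cover Cedar, Pine, Fir, Alder — every station.
Total annual cost: 7 + 8 = 15.
No cover costs less than 15.

15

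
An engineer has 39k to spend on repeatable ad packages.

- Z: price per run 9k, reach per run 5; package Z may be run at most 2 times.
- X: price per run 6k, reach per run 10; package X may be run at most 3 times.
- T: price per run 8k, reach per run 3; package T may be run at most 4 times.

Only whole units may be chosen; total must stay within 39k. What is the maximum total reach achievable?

40

2×Z and 3×X: price 36 ≤ 39, reach 2·5 + 3·10 = 40.
1×Z, 3×X, and 1×T: price 35 ≤ 39, reach 1·5 + 3·10 + 1·3 = 38.
Best is 40.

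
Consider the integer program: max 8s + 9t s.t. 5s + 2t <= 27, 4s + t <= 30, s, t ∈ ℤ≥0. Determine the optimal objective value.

117

(s,t)=(0,13): 5·0+2·13=26≤27, 4·0+1·13=13≤30, objective 117.
(s,t)=(0,12): 5·0+2·12=24≤27, 4·0+1·12=12≤30, objective 108.
Maximum is 117 at (s,t)=(0,13).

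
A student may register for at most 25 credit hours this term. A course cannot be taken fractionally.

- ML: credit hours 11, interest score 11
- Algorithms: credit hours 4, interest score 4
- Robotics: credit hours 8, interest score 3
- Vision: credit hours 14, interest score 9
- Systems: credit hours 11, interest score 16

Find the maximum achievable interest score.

Allowing fractional choices, the relaxed optimum would be about 30.0, but courses are indivisible.
Vision + Systems: credit hours 14 + 11 = 25 ≤ 25, interest score 9 + 16 = 25.
ML + Systems: credit hours 11 + 11 = 22 ≤ 25, interest score 11 + 16 = 27.
Best is ML and Systems with total interest score 27.

27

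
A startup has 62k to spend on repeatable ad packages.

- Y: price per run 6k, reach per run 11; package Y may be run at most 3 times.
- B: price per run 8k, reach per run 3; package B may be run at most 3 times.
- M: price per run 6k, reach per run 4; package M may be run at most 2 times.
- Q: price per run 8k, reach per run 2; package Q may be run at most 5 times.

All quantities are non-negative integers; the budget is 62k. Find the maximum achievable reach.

52

Take 3×Y, 3×B, 2×M, and 1×Q: price 62 ≤ 62, reach 3·11 + 3·3 + 2·4 + 1·2 = 52.
Y has the best ratio (11/6) and is taken to its limit of 3; remaining capacity is filled optimally with the others.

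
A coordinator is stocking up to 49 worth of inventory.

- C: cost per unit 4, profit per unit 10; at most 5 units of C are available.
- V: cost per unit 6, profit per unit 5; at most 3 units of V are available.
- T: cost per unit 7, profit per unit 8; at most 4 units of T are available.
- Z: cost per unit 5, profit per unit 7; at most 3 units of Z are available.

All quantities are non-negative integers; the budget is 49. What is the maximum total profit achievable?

87

C has the best ratio (10/4); taking only C gives at most 5×10 = 50 (stopped by the supply cap of 5).
Mixing does better — 5×C, 2×T, and 3×Z: cost 49 ≤ 49, profit 5·10 + 2·8 + 3·7 = 87.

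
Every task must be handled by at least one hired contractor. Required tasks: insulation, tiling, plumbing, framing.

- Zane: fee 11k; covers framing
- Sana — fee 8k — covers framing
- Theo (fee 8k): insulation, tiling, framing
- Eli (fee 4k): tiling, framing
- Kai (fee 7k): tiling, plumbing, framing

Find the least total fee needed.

15

This is an integer covering problem.
The greedy cost-per-new-task heuristic would pick Eli, Kai, and Theo for 19, but a cheaper cover exists.
Choose Theo and Kai: together they cover insulation, tiling, plumbing, framing — every task.
Total fee: 8 + 7 = 15.
No cover costs less than 15.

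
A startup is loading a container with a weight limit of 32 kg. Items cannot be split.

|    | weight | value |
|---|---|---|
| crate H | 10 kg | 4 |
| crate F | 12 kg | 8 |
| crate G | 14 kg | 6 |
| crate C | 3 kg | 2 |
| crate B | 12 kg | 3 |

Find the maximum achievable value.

crate F + crate G: weight 12 + 14 = 26 ≤ 32, value 8 + 6 = 14.
crate H + crate F + crate C: weight 10 + 12 + 3 = 25 ≤ 32, value 4 + 8 + 2 = 14.
crate F + crate G + crate C: weight 12 + 14 + 3 = 29 ≤ 32, value 8 + 6 + 2 = 16.
Best is crate F, crate G, and crate C with total value 16.

16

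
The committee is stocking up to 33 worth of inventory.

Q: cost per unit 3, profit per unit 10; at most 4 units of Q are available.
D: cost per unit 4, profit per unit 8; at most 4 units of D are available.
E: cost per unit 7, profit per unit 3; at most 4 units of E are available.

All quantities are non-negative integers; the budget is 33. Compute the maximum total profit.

This is a bounded integer knapsack.
Q has the best ratio (10/3); taking only Q gives at most 4×10 = 40 (stopped by the supply cap of 4).
Mixing does better — 4×Q and 4×D: cost 28 ≤ 33, profit 4·10 + 4·8 = 72.

72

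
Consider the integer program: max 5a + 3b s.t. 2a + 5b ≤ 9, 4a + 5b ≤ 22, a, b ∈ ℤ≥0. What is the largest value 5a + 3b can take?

(a,b)=(4,0) is feasible, giving 20.
(a,b)=(3,0) is feasible, giving 15.
The best lattice point is (4,0), giving 20.

20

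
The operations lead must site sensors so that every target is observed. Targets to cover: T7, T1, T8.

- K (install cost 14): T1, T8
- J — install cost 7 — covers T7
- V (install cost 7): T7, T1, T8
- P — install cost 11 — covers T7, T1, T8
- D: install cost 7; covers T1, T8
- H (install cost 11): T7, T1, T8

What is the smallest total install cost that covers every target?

7

V alone covers T7, T1, T8 — every target.
Total install cost: 7.
No cover costs less than 7.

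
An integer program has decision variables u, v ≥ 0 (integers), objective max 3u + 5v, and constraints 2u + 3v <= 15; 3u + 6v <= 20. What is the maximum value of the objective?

18

(u,v)=(6,0) is feasible, giving 18.
(u,v)=(5,0) is feasible, giving 15.
No feasible integer point exceeds 18.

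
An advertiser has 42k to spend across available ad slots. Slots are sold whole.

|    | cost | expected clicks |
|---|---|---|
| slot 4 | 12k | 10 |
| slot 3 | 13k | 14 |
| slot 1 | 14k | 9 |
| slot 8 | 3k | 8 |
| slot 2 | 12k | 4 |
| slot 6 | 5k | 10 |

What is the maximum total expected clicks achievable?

42

Allowing fractional choices, the relaxed optimum would be about 47.8, but ad slots are indivisible.
slot 4 + slot 3 + slot 1 + slot 8: cost 12 + 13 + 14 + 3 = 42 ≤ 42, expected clicks 10 + 14 + 9 + 8 = 41.
slot 4 + slot 3 + slot 8 + slot 6: cost 12 + 13 + 3 + 5 = 33 ≤ 42, expected clicks 10 + 14 + 8 + 10 = 42.
slot 3 + slot 1 + slot 8 + slot 6: cost 13 + 14 + 3 + 5 = 35 ≤ 42, expected clicks 14 + 9 + 8 + 10 = 41.
Best is slot 4, slot 3, slot 8, and slot 6 with total expected clicks 42.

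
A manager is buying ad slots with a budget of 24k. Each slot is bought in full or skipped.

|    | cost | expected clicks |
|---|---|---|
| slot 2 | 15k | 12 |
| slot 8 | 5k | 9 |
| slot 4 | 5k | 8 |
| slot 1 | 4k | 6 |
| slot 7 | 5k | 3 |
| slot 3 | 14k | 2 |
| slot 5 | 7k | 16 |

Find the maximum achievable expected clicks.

Take slot 8, slot 4, slot 1, and slot 5: cost 5 + 5 + 4 + 7 = 21 ≤ 24, expected clicks 9 + 8 + 6 + 16 = 39.
No other feasible combination does better.

39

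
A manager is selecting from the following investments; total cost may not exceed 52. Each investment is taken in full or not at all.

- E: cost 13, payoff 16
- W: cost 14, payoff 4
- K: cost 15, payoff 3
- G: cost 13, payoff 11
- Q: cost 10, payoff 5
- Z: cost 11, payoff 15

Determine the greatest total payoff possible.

47

Allowing fractional choices, the relaxed optimum would be about 48.4, but investments are indivisible.
E + W + G + Z: cost 13 + 14 + 13 + 11 = 51 ≤ 52, payoff 16 + 4 + 11 + 15 = 46.
E + K + G + Z: cost 13 + 15 + 13 + 11 = 52 ≤ 52, payoff 16 + 3 + 11 + 15 = 45.
E + G + Q + Z: cost 13 + 13 + 10 + 11 = 47 ≤ 52, payoff 16 + 11 + 5 + 15 = 47.
Best is E, G, Q, and Z with total payoff 47.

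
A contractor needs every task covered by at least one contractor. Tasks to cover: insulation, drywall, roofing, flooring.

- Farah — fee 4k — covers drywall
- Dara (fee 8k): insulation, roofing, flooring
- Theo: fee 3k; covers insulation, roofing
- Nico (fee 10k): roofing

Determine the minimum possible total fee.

The greedy cost-per-new-task heuristic would pick Theo, Farah, and Dara for 15, but a cheaper cover exists.
Choose Farah and Dara: together they cover insulation, drywall, roofing, flooring — every task.
Total fee: 4 + 8 = 12.
No cover costs less than 12.

12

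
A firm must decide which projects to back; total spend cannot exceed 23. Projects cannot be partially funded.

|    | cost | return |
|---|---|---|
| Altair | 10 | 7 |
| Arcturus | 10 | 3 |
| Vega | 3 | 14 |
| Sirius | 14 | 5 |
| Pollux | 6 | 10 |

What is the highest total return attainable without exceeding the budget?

31

Allowing fractional choices, the relaxed optimum would be about 32.4, but projects are indivisible.
Vega + Sirius + Pollux: cost 3 + 14 + 6 = 23 ≤ 23, return 14 + 5 + 10 = 29.
Arcturus + Vega + Pollux: cost 10 + 3 + 6 = 19 ≤ 23, return 3 + 14 + 10 = 27.
Altair + Vega + Pollux: cost 10 + 3 + 6 = 19 ≤ 23, return 7 + 14 + 10 = 31.
Best is Altair, Vega, and Pollux with total return 31.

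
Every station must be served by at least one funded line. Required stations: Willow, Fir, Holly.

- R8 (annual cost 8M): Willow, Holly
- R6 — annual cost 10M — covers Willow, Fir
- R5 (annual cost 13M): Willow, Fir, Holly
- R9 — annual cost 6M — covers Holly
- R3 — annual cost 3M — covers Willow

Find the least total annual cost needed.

13

R5 alone covers Willow, Fir, Holly — every station.
Total annual cost: 13.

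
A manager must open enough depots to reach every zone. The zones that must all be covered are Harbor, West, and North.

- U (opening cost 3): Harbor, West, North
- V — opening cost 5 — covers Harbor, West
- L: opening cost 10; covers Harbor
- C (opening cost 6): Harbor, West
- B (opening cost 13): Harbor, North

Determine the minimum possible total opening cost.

U alone covers Harbor, West, North — every zone.
Total opening cost: 3.

3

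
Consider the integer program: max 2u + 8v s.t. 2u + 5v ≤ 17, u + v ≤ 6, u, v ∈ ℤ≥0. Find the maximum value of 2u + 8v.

(u,v)=(1,3): 2·1+5·3=17≤17, 1·1+1·3=4≤6, objective 26.
(u,v)=(0,3): 2·0+5·3=15≤17, 1·0+1·3=3≤6, objective 24.
(u,v)=(2,2): 2·2+5·2=14≤17, 1·2+1·2=4≤6, objective 20.
The best lattice point is (1,3), giving 26.

26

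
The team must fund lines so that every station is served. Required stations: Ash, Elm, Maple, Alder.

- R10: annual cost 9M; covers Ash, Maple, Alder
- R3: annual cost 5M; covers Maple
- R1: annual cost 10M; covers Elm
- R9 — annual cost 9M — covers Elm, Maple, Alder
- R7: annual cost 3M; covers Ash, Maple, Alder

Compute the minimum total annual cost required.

12

This is a weighted set-cover instance.
Choose R9 and R7: together they cover Ash, Elm, Maple, Alder — every station.
Total annual cost: 9 + 3 = 12.
No cover costs less than 12.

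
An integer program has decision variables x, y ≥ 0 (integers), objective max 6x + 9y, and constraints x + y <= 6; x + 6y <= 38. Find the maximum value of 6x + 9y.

(x,y)=(0,6) is feasible, giving 54.
(x,y)=(1,5) is feasible, giving 51.
No feasible integer point exceeds 54.

54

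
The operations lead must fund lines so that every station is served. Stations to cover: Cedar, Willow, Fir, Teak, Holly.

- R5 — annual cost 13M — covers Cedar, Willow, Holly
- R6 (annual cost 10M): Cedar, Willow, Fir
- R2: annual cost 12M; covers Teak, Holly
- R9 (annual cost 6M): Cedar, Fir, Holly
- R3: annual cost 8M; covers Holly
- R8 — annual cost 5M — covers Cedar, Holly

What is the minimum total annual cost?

The greedy cost-per-new-station heuristic would pick R9, R6, and R2 for 28, but a cheaper cover exists.
Choose R6 and R2: together they cover Cedar, Willow, Fir, Teak, Holly — every station.
Total annual cost: 10 + 12 = 22.
No cover costs less than 22.

22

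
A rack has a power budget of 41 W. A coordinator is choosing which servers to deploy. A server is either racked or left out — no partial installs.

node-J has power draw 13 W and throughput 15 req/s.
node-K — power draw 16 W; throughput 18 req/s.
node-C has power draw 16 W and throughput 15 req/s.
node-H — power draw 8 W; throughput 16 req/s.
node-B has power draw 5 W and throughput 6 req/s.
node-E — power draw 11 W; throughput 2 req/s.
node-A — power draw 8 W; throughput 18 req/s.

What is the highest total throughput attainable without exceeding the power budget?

58

node-J + node-H + node-B + node-A: power draw 13 + 8 + 5 + 8 = 34 ≤ 41, throughput 15 + 16 + 6 + 18 = 55.
node-K + node-H + node-B + node-A: power draw 16 + 8 + 5 + 8 = 37 ≤ 41, throughput 18 + 16 + 6 + 18 = 58.
Best is node-K, node-H, node-B, and node-A with total throughput 58.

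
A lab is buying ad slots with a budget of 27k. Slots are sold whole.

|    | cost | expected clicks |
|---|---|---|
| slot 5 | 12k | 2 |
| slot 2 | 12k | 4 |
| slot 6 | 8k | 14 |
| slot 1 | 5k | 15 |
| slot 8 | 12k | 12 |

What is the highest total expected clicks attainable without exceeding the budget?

Treat it as a binary knapsack problem.
slot 2 + slot 6 + slot 1: cost 12 + 8 + 5 = 25 ≤ 27, expected clicks 4 + 14 + 15 = 33.
slot 5 + slot 6 + slot 1: cost 12 + 8 + 5 = 25 ≤ 27, expected clicks 2 + 14 + 15 = 31.
slot 6 + slot 1 + slot 8: cost 8 + 5 + 12 = 25 ≤ 27, expected clicks 14 + 15 + 12 = 41.
Best is slot 6, slot 1, and slot 8 with total expected clicks 41.

41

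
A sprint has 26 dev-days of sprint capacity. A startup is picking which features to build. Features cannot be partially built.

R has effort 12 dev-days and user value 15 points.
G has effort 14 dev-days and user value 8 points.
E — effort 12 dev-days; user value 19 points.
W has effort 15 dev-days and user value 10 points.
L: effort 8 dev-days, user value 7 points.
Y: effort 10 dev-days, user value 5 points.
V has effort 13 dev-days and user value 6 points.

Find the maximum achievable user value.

Take R and E: effort 12 + 12 = 24 ≤ 26, user value 15 + 19 = 34.
No other feasible combination does better.

34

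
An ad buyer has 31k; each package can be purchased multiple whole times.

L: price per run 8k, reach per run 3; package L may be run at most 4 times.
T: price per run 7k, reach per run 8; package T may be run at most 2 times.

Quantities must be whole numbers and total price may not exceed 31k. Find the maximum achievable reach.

22

T has the best ratio (8/7); taking only T gives at most 2×8 = 16 (stopped by the supply cap of 2).
Mixing does better — 2×L and 2×T: price 30 ≤ 31, reach 2·3 + 2·8 = 22.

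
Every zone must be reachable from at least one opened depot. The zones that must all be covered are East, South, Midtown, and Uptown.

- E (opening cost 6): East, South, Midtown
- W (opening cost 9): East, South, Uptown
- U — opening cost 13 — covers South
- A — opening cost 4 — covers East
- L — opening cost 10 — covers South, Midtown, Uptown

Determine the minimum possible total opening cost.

14

The greedy cost-per-new-zone heuristic would pick E and W for 15, but a cheaper cover exists.
Choose A and L: together they cover East, South, Midtown, Uptown — every zone.
Total opening cost: 4 + 10 = 14.
No cover costs less than 14.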